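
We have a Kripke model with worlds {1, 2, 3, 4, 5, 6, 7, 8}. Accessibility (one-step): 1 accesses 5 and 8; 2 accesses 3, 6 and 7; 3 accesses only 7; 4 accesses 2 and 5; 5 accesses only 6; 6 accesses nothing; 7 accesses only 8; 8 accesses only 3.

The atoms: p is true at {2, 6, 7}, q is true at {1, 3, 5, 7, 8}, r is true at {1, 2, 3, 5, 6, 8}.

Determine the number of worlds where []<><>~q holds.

1: successors {5, 8}; <><>~q there: 5:F, 8:F. ✗
2: successors {3, 6, 7}; <><>~q there: 3:F, 6:F, 7:F. ✗
3: successors {7}; <><>~q there: 7:F. ✗
4: successors {2, 5}; <><>~q there: 2:F, 5:F. ✗
5: successors {6}; <><>~q there: 6:F. ✗
6: no successors, so []<><>~q holds vacuously. ✓
7: successors {8}; <><>~q there: 8:F. ✗
8: successors {3}; <><>~q there: 3:F. ✗
Satisfying worlds: {6}.

1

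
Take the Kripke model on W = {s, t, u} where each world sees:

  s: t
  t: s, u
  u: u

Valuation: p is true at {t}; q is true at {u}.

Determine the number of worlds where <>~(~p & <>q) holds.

2

s: successors {t}; ~(~p & <>q) there: t:T. ✓
t: successors {s, u}; ~(~p & <>q) there: s:T, u:F. ✓
u: successors {u}; ~(~p & <>q) there: u:F. ✗
Satisfying worlds: {s, t}.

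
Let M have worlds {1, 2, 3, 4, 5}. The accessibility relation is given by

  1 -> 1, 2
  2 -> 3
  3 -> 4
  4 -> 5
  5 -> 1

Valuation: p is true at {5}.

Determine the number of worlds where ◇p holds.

1: successors {1, 2}; p there: 1:F, 2:F. ✗
2: successors {3}; p there: 3:F. ✗
3: successors {4}; p there: 4:F. ✗
4: successors {5}; p there: 5:T. ✓
5: successors {1}; p there: 1:F. ✗
Satisfying worlds: {4}.

1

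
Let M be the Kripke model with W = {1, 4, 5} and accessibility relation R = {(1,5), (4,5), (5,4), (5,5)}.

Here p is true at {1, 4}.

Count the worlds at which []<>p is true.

2

1: successors {5}; <>p there: 5:T. ✓
4: successors {5}; <>p there: 5:T. ✓
5: successors {4, 5}; <>p there: 4:F, 5:T. ✗
Satisfying worlds: {1, 4}.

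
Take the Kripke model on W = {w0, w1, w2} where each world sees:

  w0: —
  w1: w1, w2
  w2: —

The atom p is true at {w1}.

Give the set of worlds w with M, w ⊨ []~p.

w0: no successors, so []~p holds vacuously. ✓
w1: successors {w1, w2}; ~p there: w1:F, w2:T. ✗
w2: no successors, so []~p holds vacuously. ✓

{w0, w2}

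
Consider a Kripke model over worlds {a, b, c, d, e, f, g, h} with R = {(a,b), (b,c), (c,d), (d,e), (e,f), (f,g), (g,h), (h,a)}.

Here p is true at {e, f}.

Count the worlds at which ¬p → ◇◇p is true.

4

a: ¬p is T, ◇◇p is F. ✗
b: ¬p is T, ◇◇p is F. ✗
c: ¬p is T, ◇◇p is T. ✓
d: ¬p is T, ◇◇p is T. ✓
e: ¬p is F, ◇◇p is F. ✓
f: ¬p is F, ◇◇p is F. ✓
g: ¬p is T, ◇◇p is F. ✗
h: ¬p is T, ◇◇p is F. ✗
Satisfying worlds: {c, d, e, f}.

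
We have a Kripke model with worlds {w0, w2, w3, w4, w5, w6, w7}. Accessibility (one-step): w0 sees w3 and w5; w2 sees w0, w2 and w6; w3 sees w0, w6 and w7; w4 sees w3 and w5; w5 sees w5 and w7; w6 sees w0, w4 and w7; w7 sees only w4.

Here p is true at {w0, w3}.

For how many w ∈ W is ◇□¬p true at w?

w0: successors {w3, w5}; □¬p there: w3:F, w5:T. ✓
w2: successors {w0, w2, w6}; □¬p there: w0:F, w2:F, w6:F. ✗
w3: successors {w0, w6, w7}; □¬p there: w0:F, w6:F, w7:T. ✓
w4: successors {w3, w5}; □¬p there: w3:F, w5:T. ✓
w5: successors {w5, w7}; □¬p there: w5:T, w7:T. ✓
w6: successors {w0, w4, w7}; □¬p there: w0:F, w4:F, w7:T. ✓
w7: successors {w4}; □¬p there: w4:F. ✗
Satisfying worlds: {w0, w3, w4, w5, w6}.

5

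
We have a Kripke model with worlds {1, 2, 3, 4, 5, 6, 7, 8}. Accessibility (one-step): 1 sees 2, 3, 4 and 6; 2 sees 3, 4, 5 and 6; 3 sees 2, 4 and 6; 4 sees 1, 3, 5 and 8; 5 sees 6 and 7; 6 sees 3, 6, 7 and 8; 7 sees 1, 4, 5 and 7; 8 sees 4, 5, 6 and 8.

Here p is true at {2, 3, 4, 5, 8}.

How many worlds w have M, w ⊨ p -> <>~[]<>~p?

1: p is F, <>~[]<>~p is F. ✓
2: p is T, <>~[]<>~p is F. ✗
3: p is T, <>~[]<>~p is F. ✗
4: p is T, <>~[]<>~p is F. ✗
5: p is T, <>~[]<>~p is F. ✗
6: p is F, <>~[]<>~p is F. ✓
7: p is F, <>~[]<>~p is F. ✓
8: p is T, <>~[]<>~p is F. ✗
Satisfying worlds: {1, 6, 7}.

3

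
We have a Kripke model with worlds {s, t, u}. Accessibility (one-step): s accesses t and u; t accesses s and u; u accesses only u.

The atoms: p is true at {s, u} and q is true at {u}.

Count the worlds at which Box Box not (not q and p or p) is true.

s: successors {t, u}; Box not (not q and p or p) there: t:F, u:F. ✗
t: successors {s, u}; Box not (not q and p or p) there: s:F, u:F. ✗
u: successors {u}; Box not (not q and p or p) there: u:F. ✗
Satisfying worlds: ∅.

0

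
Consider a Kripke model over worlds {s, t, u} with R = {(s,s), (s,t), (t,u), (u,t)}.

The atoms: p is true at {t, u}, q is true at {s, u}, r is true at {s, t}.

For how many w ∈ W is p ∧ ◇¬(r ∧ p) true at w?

1

s: p is F, ◇¬(r ∧ p) is T. ✗
t: p is T, ◇¬(r ∧ p) is T. ✓
u: p is T, ◇¬(r ∧ p) is F. ✗
Satisfying worlds: {t}.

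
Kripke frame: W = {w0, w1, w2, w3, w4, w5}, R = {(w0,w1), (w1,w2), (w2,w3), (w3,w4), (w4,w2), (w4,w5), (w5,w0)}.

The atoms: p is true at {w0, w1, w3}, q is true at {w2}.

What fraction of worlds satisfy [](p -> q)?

w0: successors {w1}; p -> q there: w1:F. ✗
w1: successors {w2}; p -> q there: w2:T. ✓
w2: successors {w3}; p -> q there: w3:F. ✗
w3: successors {w4}; p -> q there: w4:T. ✓
w4: successors {w2, w5}; p -> q there: w2:T, w5:T. ✓
w5: successors {w0}; p -> q there: w0:F. ✗
That's 3 of 6 worlds, so 3/6 = 1/2.

1/2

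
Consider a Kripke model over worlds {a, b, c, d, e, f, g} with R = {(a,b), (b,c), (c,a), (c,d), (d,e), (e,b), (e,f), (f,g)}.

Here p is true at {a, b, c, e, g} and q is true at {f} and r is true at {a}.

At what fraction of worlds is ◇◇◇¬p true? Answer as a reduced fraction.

3/7

a: successors {b}; ◇◇¬p there: b:T. ✓
b: successors {c}; ◇◇¬p there: c:F. ✗
c: successors {a, d}; ◇◇¬p there: a:F, d:T. ✓
d: successors {e}; ◇◇¬p there: e:F. ✗
e: successors {b, f}; ◇◇¬p there: b:T, f:F. ✓
f: successors {g}; ◇◇¬p there: g:F. ✗
g: no successors, so ◇◇◇¬p fails. ✗
That's 3 of 7 worlds, so 3/7.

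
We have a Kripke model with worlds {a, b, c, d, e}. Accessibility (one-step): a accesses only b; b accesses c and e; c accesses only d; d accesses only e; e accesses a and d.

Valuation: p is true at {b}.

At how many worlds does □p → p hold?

4

a: □p is T, p is F. ✗
b: □p is F, p is T. ✓
c: □p is F, p is F. ✓
d: □p is F, p is F. ✓
e: □p is F, p is F. ✓
Satisfying worlds: {b, c, d, e}.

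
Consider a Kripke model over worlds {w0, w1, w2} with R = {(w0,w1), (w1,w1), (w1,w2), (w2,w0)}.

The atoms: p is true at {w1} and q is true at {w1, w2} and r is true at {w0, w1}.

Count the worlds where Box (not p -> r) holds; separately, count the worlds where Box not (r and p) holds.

For Box (not p -> r):
w0: successors {w1}; not p -> r there: w1:T. ✓
w1: successors {w1, w2}; not p -> r there: w1:T, w2:F. ✗
w2: successors {w0}; not p -> r there: w0:T. ✓
— 2 worlds.
For Box not (r and p):
w0: successors {w1}; not (r and p) there: w1:F. ✗
w1: successors {w1, w2}; not (r and p) there: w1:F, w2:T. ✗
w2: successors {w0}; not (r and p) there: w0:T. ✓
— 1 world.

2 and 1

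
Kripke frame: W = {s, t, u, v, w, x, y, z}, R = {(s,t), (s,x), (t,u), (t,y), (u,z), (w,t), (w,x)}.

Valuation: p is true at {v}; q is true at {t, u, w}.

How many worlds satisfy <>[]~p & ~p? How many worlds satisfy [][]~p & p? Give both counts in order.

4 and 1

For <>[]~p & ~p:
s: <>[]~p is T, ~p is T. ✓
t: <>[]~p is T, ~p is T. ✓
u: <>[]~p is T, ~p is T. ✓
v: <>[]~p is F, ~p is F. ✗
w: <>[]~p is T, ~p is T. ✓
x: <>[]~p is F, ~p is T. ✗
y: <>[]~p is F, ~p is T. ✗
z: <>[]~p is F, ~p is T. ✗
— 4 worlds.
For [][]~p & p:
s: [][]~p is T, p is F. ✗
t: [][]~p is T, p is F. ✗
u: [][]~p is T, p is F. ✗
v: [][]~p is T, p is T. ✓
w: [][]~p is T, p is F. ✗
x: [][]~p is T, p is F. ✗
y: [][]~p is T, p is F. ✗
z: [][]~p is T, p is F. ✗
— 1 world.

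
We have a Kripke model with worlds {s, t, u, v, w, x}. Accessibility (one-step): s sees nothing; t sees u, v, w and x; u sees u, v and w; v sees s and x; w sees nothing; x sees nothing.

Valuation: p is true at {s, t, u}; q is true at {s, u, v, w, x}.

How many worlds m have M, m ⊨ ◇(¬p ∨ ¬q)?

s: no successors, so ◇(¬p ∨ ¬q) fails. ✗
t: successors {u, v, w, x}; ¬p ∨ ¬q there: u:F, v:T, w:T, x:T. ✓
u: successors {u, v, w}; ¬p ∨ ¬q there: u:F, v:T, w:T. ✓
v: successors {s, x}; ¬p ∨ ¬q there: s:F, x:T. ✓
w: no successors, so ◇(¬p ∨ ¬q) fails. ✗
x: no successors, so ◇(¬p ∨ ¬q) fails. ✗
Satisfying worlds: {t, u, v}.

3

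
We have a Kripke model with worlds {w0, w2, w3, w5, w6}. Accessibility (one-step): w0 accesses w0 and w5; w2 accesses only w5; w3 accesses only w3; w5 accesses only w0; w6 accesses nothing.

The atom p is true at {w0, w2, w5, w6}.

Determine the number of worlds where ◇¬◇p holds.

w0: successors {w0, w5}; ¬◇p there: w0:F, w5:F. ✗
w2: successors {w5}; ¬◇p there: w5:F. ✗
w3: successors {w3}; ¬◇p there: w3:T. ✓
w5: successors {w0}; ¬◇p there: w0:F. ✗
w6: no successors, so ◇¬◇p fails. ✗
Satisfying worlds: {w3}.

1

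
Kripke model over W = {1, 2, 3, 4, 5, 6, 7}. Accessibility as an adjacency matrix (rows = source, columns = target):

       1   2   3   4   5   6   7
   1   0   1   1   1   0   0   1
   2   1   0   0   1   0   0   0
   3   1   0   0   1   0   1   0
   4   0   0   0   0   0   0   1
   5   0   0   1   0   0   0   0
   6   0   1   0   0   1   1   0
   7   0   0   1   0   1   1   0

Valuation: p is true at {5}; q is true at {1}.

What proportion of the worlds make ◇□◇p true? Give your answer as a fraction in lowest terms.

1: successors {2, 3, 4, 7}; □◇p there: 2:F, 3:F, 4:T, 7:F. ✓
2: successors {1, 4}; □◇p there: 1:F, 4:T. ✓
3: successors {1, 4, 6}; □◇p there: 1:F, 4:T, 6:F. ✓
4: successors {7}; □◇p there: 7:F. ✗
5: successors {3}; □◇p there: 3:F. ✗
6: successors {2, 5, 6}; □◇p there: 2:F, 5:F, 6:F. ✗
7: successors {3, 5, 6}; □◇p there: 3:F, 5:F, 6:F. ✗
That's 3 of 7 worlds, so 3/7.

3/7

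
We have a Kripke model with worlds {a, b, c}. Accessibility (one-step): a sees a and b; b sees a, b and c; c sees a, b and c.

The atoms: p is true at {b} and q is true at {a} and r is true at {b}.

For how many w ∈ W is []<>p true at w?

a: successors {a, b}; <>p there: a:T, b:T. ✓
b: successors {a, b, c}; <>p there: a:T, b:T, c:T. ✓
c: successors {a, b, c}; <>p there: a:T, b:T, c:T. ✓
Satisfying worlds: {a, b, c}.

3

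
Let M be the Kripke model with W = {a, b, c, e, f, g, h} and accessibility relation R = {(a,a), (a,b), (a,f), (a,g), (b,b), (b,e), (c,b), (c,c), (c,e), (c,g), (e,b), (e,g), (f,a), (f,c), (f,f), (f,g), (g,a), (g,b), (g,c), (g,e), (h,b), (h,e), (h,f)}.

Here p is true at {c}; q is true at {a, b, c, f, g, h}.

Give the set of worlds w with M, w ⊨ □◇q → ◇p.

{c, f, g}

a: □◇q is T, ◇p is F. ✗
b: □◇q is T, ◇p is F. ✗
c: □◇q is T, ◇p is T. ✓
e: □◇q is T, ◇p is F. ✗
f: □◇q is T, ◇p is T. ✓
g: □◇q is T, ◇p is T. ✓
h: □◇q is T, ◇p is F. ✗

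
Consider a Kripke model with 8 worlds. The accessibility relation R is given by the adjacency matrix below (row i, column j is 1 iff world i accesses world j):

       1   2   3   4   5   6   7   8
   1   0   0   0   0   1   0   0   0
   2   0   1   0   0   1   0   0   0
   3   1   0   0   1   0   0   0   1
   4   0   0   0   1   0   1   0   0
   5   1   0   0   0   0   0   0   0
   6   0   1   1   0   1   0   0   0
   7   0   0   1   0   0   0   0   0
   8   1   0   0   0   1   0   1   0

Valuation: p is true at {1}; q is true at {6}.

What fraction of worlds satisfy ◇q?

1: successors {5}; q there: 5:F. ✗
2: successors {2, 5}; q there: 2:F, 5:F. ✗
3: successors {1, 4, 8}; q there: 1:F, 4:F, 8:F. ✗
4: successors {4, 6}; q there: 4:F, 6:T. ✓
5: successors {1}; q there: 1:F. ✗
6: successors {2, 3, 5}; q there: 2:F, 3:F, 5:F. ✗
7: successors {3}; q there: 3:F. ✗
8: successors {1, 5, 7}; q there: 1:F, 5:F, 7:F. ✗
That's 1 of 8 worlds, so 1/8.

1/8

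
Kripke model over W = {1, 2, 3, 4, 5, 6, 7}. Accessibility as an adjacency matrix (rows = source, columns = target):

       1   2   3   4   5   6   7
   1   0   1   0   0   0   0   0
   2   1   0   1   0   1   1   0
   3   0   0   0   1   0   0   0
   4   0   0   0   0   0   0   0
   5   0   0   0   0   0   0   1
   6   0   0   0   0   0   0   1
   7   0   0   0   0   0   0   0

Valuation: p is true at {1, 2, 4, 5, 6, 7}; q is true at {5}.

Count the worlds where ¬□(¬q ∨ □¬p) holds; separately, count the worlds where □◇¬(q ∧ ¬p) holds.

1 and 4

For ¬□(¬q ∨ □¬p):
1: □(¬q ∨ □¬p) is T. ✗
2: □(¬q ∨ □¬p) is F. ✓
3: □(¬q ∨ □¬p) is T. ✗
4: □(¬q ∨ □¬p) is T. ✗
5: □(¬q ∨ □¬p) is T. ✗
6: □(¬q ∨ □¬p) is T. ✗
7: □(¬q ∨ □¬p) is T. ✗
— 1 world.
For □◇¬(q ∧ ¬p):
1: successors {2}; ◇¬(q ∧ ¬p) there: 2:T. ✓
2: successors {1, 3, 5, 6}; ◇¬(q ∧ ¬p) there: 1:T, 3:T, 5:T, 6:T. ✓
3: successors {4}; ◇¬(q ∧ ¬p) there: 4:F. ✗
4: no successors, so □◇¬(q ∧ ¬p) holds vacuously. ✓
5: successors {7}; ◇¬(q ∧ ¬p) there: 7:F. ✗
6: successors {7}; ◇¬(q ∧ ¬p) there: 7:F. ✗
7: no successors, so □◇¬(q ∧ ¬p) holds vacuously. ✓
— 4 worlds.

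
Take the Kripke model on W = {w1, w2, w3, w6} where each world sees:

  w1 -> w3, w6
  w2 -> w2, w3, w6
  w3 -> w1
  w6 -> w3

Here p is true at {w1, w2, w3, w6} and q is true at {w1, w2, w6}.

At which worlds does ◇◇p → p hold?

w1: ◇◇p is T, p is T. ✓
w2: ◇◇p is T, p is T. ✓
w3: ◇◇p is T, p is T. ✓
w6: ◇◇p is T, p is T. ✓

{w1, w2, w3, w6}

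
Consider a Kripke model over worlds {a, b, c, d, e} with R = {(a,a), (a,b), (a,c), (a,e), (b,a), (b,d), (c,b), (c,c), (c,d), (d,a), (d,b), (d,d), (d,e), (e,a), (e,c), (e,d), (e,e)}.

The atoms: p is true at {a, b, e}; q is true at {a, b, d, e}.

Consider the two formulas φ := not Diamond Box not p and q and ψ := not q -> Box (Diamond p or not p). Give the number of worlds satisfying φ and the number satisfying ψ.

For not Diamond Box not p and q:
a: not Diamond Box not p is T, q is T. ✓
b: not Diamond Box not p is T, q is T. ✓
c: not Diamond Box not p is T, q is F. ✗
d: not Diamond Box not p is T, q is T. ✓
e: not Diamond Box not p is T, q is T. ✓
— 4 worlds.
For not q -> Box (Diamond p or not p):
a: not q is F, Box (Diamond p or not p) is T. ✓
b: not q is F, Box (Diamond p or not p) is T. ✓
c: not q is T, Box (Diamond p or not p) is T. ✓
d: not q is F, Box (Diamond p or not p) is T. ✓
e: not q is F, Box (Diamond p or not p) is T. ✓
— 5 worlds.

4 and 5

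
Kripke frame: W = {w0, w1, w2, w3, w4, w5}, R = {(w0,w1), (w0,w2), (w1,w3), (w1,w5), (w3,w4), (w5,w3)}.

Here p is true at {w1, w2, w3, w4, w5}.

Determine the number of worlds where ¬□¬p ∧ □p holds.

4

w0: ¬□¬p is T, □p is T. ✓
w1: ¬□¬p is T, □p is T. ✓
w2: ¬□¬p is F, □p is T. ✗
w3: ¬□¬p is T, □p is T. ✓
w4: ¬□¬p is F, □p is T. ✗
w5: ¬□¬p is T, □p is T. ✓
Satisfying worlds: {w0, w1, w3, w5}.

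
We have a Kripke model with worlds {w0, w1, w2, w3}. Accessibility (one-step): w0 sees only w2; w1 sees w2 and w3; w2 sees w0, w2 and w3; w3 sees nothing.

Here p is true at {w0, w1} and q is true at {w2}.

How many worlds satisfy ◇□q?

2

w0: successors {w2}; □q there: w2:F. ✗
w1: successors {w2, w3}; □q there: w2:F, w3:T. ✓
w2: successors {w0, w2, w3}; □q there: w0:T, w2:F, w3:T. ✓
w3: no successors, so ◇□q fails. ✗
Satisfying worlds: {w1, w2}.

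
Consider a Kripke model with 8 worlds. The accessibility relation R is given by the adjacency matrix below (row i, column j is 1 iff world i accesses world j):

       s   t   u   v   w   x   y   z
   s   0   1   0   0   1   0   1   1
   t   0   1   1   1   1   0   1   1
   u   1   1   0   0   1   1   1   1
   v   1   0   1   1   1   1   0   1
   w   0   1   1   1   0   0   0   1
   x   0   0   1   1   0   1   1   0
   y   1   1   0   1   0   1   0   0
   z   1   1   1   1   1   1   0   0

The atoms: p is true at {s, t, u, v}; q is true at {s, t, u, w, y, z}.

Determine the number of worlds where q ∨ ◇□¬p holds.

s: q is T, ◇□¬p is F. ✓
t: q is T, ◇□¬p is F. ✓
u: q is T, ◇□¬p is F. ✓
v: q is F, ◇□¬p is F. ✗
w: q is T, ◇□¬p is F. ✓
x: q is F, ◇□¬p is F. ✗
y: q is T, ◇□¬p is F. ✓
z: q is T, ◇□¬p is F. ✓
Satisfying worlds: {s, t, u, w, y, z}.

6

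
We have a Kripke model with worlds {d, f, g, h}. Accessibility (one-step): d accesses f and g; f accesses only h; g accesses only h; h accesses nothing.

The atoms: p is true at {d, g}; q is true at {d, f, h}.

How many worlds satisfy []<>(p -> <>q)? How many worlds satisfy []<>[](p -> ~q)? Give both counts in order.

2 and 2

For []<>(p -> <>q):
d: successors {f, g}; <>(p -> <>q) there: f:T, g:T. ✓
f: successors {h}; <>(p -> <>q) there: h:F. ✗
g: successors {h}; <>(p -> <>q) there: h:F. ✗
h: no successors, so []<>(p -> <>q) holds vacuously. ✓
— 2 worlds.
For []<>[](p -> ~q):
d: successors {f, g}; <>[](p -> ~q) there: f:T, g:T. ✓
f: successors {h}; <>[](p -> ~q) there: h:F. ✗
g: successors {h}; <>[](p -> ~q) there: h:F. ✗
h: no successors, so []<>[](p -> ~q) holds vacuously. ✓
— 2 worlds.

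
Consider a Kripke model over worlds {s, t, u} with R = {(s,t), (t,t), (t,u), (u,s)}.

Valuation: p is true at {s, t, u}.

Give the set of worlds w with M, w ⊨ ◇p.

s: successors {t}; p there: t:T. ✓
t: successors {t, u}; p there: t:T, u:T. ✓
u: successors {s}; p there: s:T. ✓

{s, t, u}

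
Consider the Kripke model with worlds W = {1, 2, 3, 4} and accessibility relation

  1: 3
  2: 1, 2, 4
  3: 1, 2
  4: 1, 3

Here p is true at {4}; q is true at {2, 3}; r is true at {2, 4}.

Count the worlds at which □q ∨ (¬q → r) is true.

1: □q is T, ¬q → r is F. ✓
2: □q is F, ¬q → r is T. ✓
3: □q is F, ¬q → r is T. ✓
4: □q is F, ¬q → r is T. ✓
Satisfying worlds: {1, 2, 3, 4}.

4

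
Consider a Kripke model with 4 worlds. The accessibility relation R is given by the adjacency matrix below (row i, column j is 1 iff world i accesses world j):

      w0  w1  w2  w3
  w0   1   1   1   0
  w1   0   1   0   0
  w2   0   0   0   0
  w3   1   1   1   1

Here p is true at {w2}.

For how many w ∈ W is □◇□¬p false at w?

2

w0: successors {w0, w1, w2}; ◇□¬p there: w0:T, w1:T, w2:F. ✗
w1: successors {w1}; ◇□¬p there: w1:T. ✓
w2: no successors, so □◇□¬p holds vacuously. ✓
w3: successors {w0, w1, w2, w3}; ◇□¬p there: w0:T, w1:T, w2:F, w3:T. ✗
Satisfying worlds: {w1, w2}.
So □◇□¬p fails at the other 2 worlds.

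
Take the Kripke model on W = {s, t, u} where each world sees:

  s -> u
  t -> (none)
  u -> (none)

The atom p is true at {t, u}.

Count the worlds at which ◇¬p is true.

0

s: successors {u}; ¬p there: u:F. ✗
t: no successors, so ◇¬p fails. ✗
u: no successors, so ◇¬p fails. ✗
Satisfying worlds: ∅.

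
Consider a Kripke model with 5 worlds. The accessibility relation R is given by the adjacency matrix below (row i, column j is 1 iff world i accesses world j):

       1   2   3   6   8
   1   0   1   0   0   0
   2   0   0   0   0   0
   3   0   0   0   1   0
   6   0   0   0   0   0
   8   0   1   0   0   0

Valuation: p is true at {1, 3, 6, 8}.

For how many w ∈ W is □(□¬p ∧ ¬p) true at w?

4

1: successors {2}; □¬p ∧ ¬p there: 2:T. ✓
2: no successors, so □(□¬p ∧ ¬p) holds vacuously. ✓
3: successors {6}; □¬p ∧ ¬p there: 6:F. ✗
6: no successors, so □(□¬p ∧ ¬p) holds vacuously. ✓
8: successors {2}; □¬p ∧ ¬p there: 2:T. ✓
Satisfying worlds: {1, 2, 6, 8}.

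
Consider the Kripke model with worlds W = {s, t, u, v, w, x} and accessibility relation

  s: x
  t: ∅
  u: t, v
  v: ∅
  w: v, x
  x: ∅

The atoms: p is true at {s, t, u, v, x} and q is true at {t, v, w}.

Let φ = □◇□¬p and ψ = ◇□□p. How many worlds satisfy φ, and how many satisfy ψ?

3 and 3

For □◇□¬p:
s: successors {x}; ◇□¬p there: x:F. ✗
t: no successors, so □◇□¬p holds vacuously. ✓
u: successors {t, v}; ◇□¬p there: t:F, v:F. ✗
v: no successors, so □◇□¬p holds vacuously. ✓
w: successors {v, x}; ◇□¬p there: v:F, x:F. ✗
x: no successors, so □◇□¬p holds vacuously. ✓
— 3 worlds.
For ◇□□p:
s: successors {x}; □□p there: x:T. ✓
t: no successors, so ◇□□p fails. ✗
u: successors {t, v}; □□p there: t:T, v:T. ✓
v: no successors, so ◇□□p fails. ✗
w: successors {v, x}; □□p there: v:T, x:T. ✓
x: no successors, so ◇□□p fails. ✗
— 3 worlds.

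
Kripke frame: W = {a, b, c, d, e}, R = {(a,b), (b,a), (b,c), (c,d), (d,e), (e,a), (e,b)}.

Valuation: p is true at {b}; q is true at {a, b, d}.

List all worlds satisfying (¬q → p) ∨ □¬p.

{a, b, c, d}

a: ¬q → p is T, □¬p is F. ✓
b: ¬q → p is T, □¬p is T. ✓
c: ¬q → p is F, □¬p is T. ✓
d: ¬q → p is T, □¬p is T. ✓
e: ¬q → p is F, □¬p is F. ✗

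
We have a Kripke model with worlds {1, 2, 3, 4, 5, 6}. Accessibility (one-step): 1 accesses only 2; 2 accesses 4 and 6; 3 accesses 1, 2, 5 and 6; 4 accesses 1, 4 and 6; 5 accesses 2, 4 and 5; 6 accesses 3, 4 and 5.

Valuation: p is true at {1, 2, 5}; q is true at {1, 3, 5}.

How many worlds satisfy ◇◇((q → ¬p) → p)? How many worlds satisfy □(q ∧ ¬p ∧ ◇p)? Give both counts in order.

5 and 0

For ◇◇((q → ¬p) → p):
1: successors {2}; ◇((q → ¬p) → p) there: 2:F. ✗
2: successors {4, 6}; ◇((q → ¬p) → p) there: 4:T, 6:T. ✓
3: successors {1, 2, 5, 6}; ◇((q → ¬p) → p) there: 1:T, 2:F, 5:T, 6:T. ✓
4: successors {1, 4, 6}; ◇((q → ¬p) → p) there: 1:T, 4:T, 6:T. ✓
5: successors {2, 4, 5}; ◇((q → ¬p) → p) there: 2:F, 4:T, 5:T. ✓
6: successors {3, 4, 5}; ◇((q → ¬p) → p) there: 3:T, 4:T, 5:T. ✓
— 5 worlds.
For □(q ∧ ¬p ∧ ◇p):
1: successors {2}; q ∧ ¬p ∧ ◇p there: 2:F. ✗
2: successors {4, 6}; q ∧ ¬p ∧ ◇p there: 4:F, 6:F. ✗
3: successors {1, 2, 5, 6}; q ∧ ¬p ∧ ◇p there: 1:F, 2:F, 5:F, 6:F. ✗
4: successors {1, 4, 6}; q ∧ ¬p ∧ ◇p there: 1:F, 4:F, 6:F. ✗
5: successors {2, 4, 5}; q ∧ ¬p ∧ ◇p there: 2:F, 4:F, 5:F. ✗
6: successors {3, 4, 5}; q ∧ ¬p ∧ ◇p there: 3:T, 4:F, 5:F. ✗
— 0 worlds.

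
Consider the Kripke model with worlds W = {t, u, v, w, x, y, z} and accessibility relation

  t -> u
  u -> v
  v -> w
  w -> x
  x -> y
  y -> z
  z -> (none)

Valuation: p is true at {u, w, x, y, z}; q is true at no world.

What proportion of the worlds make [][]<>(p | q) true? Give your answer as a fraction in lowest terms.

6/7

t: successors {u}; []<>(p | q) there: u:T. ✓
u: successors {v}; []<>(p | q) there: v:T. ✓
v: successors {w}; []<>(p | q) there: w:T. ✓
w: successors {x}; []<>(p | q) there: x:T. ✓
x: successors {y}; []<>(p | q) there: y:F. ✗
y: successors {z}; []<>(p | q) there: z:T. ✓
z: no successors, so [][]<>(p | q) holds vacuously. ✓
That's 6 of 7 worlds, so 6/7.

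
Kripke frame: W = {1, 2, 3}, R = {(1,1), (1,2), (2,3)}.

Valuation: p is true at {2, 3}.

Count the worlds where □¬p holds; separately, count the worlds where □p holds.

1 and 2

For □¬p:
1: successors {1, 2}; ¬p there: 1:T, 2:F. ✗
2: successors {3}; ¬p there: 3:F. ✗
3: no successors, so □¬p holds vacuously. ✓
— 1 world.
For □p:
1: successors {1, 2}; p there: 1:F, 2:T. ✗
2: successors {3}; p there: 3:T. ✓
3: no successors, so □p holds vacuously. ✓
— 2 worlds.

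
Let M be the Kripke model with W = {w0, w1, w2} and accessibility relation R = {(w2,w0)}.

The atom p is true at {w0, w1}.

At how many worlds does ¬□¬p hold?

1

w0: □¬p is T. ✗
w1: □¬p is T. ✗
w2: □¬p is F. ✓
Satisfying worlds: {w2}.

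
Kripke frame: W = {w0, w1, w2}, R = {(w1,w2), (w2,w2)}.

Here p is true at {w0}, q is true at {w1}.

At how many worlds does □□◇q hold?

w0: no successors, so □□◇q holds vacuously. ✓
w1: successors {w2}; □◇q there: w2:F. ✗
w2: successors {w2}; □◇q there: w2:F. ✗
Satisfying worlds: {w0}.

1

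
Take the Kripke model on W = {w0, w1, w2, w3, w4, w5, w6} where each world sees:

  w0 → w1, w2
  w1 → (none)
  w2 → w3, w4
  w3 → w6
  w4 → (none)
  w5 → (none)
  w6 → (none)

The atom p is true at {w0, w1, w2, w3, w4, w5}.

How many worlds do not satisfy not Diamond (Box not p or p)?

3

w0: Diamond (Box not p or p) is T. ✗
w1: Diamond (Box not p or p) is F. ✓
w2: Diamond (Box not p or p) is T. ✗
w3: Diamond (Box not p or p) is T. ✗
w4: Diamond (Box not p or p) is F. ✓
w5: Diamond (Box not p or p) is F. ✓
w6: Diamond (Box not p or p) is F. ✓
Satisfying worlds: {w1, w4, w5, w6}.
So not Diamond (Box not p or p) fails at the other 3 worlds.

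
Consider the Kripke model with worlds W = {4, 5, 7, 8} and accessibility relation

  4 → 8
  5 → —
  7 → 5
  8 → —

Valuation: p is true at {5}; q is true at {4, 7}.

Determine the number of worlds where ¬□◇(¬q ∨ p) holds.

4: □◇(¬q ∨ p) is F. ✓
5: □◇(¬q ∨ p) is T. ✗
7: □◇(¬q ∨ p) is F. ✓
8: □◇(¬q ∨ p) is T. ✗
Satisfying worlds: {4, 7}.

2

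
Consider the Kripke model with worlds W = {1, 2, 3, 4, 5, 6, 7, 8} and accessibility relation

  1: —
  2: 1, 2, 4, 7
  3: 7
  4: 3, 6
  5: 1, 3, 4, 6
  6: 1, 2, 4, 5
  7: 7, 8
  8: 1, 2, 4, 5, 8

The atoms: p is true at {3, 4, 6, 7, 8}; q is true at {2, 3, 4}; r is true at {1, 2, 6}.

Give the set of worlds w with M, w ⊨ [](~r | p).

1: no successors, so [](~r | p) holds vacuously. ✓
2: successors {1, 2, 4, 7}; ~r | p there: 1:F, 2:F, 4:T, 7:T. ✗
3: successors {7}; ~r | p there: 7:T. ✓
4: successors {3, 6}; ~r | p there: 3:T, 6:T. ✓
5: successors {1, 3, 4, 6}; ~r | p there: 1:F, 3:T, 4:T, 6:T. ✗
6: successors {1, 2, 4, 5}; ~r | p there: 1:F, 2:F, 4:T, 5:T. ✗
7: successors {7, 8}; ~r | p there: 7:T, 8:T. ✓
8: successors {1, 2, 4, 5, 8}; ~r | p there: 1:F, 2:F, 4:T, 5:T, 8:T. ✗

{1, 3, 4, 7}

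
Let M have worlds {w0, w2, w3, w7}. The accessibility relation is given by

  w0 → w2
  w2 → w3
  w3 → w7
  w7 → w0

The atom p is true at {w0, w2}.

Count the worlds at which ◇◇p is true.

2

w0: successors {w2}; ◇p there: w2:F. ✗
w2: successors {w3}; ◇p there: w3:F. ✗
w3: successors {w7}; ◇p there: w7:T. ✓
w7: successors {w0}; ◇p there: w0:T. ✓
Satisfying worlds: {w3, w7}.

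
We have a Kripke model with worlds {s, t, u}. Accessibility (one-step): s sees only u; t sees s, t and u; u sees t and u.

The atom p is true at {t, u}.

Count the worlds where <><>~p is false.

s: successors {u}; <>~p there: u:F. ✗
t: successors {s, t, u}; <>~p there: s:F, t:T, u:F. ✓
u: successors {t, u}; <>~p there: t:T, u:F. ✓
Satisfying worlds: {t, u}.
So <><>~p fails at the other 1 world.

1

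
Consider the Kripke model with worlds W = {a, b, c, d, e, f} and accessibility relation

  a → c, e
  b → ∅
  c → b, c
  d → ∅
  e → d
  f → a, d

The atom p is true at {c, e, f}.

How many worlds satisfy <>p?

a: successors {c, e}; p there: c:T, e:T. ✓
b: no successors, so <>p fails. ✗
c: successors {b, c}; p there: b:F, c:T. ✓
d: no successors, so <>p fails. ✗
e: successors {d}; p there: d:F. ✗
f: successors {a, d}; p there: a:F, d:F. ✗
Satisfying worlds: {a, c}.

2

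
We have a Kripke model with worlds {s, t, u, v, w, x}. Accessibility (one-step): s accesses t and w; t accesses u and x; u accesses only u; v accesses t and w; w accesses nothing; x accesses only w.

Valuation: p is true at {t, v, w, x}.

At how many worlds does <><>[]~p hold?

4

s: successors {t, w}; <>[]~p there: t:T, w:F. ✓
t: successors {u, x}; <>[]~p there: u:T, x:T. ✓
u: successors {u}; <>[]~p there: u:T. ✓
v: successors {t, w}; <>[]~p there: t:T, w:F. ✓
w: no successors, so <><>[]~p fails. ✗
x: successors {w}; <>[]~p there: w:F. ✗
Satisfying worlds: {s, t, u, v}.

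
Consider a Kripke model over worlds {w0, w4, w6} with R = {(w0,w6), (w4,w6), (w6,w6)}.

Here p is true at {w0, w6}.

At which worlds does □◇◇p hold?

{w0, w4, w6}

w0: successors {w6}; ◇◇p there: w6:T. ✓
w4: successors {w6}; ◇◇p there: w6:T. ✓
w6: successors {w6}; ◇◇p there: w6:T. ✓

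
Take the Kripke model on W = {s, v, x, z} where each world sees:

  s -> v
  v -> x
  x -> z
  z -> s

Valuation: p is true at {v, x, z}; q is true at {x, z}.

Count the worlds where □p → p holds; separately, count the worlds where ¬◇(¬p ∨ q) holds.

3 and 1

For □p → p:
s: □p is T, p is F. ✗
v: □p is T, p is T. ✓
x: □p is T, p is T. ✓
z: □p is F, p is T. ✓
— 3 worlds.
For ¬◇(¬p ∨ q):
s: ◇(¬p ∨ q) is F. ✓
v: ◇(¬p ∨ q) is T. ✗
x: ◇(¬p ∨ q) is T. ✗
z: ◇(¬p ∨ q) is T. ✗
— 1 world.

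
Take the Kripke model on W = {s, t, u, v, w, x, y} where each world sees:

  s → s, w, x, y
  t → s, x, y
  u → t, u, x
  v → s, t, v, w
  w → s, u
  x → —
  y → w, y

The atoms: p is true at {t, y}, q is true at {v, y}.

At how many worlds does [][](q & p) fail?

s: successors {s, w, x, y}; [](q & p) there: s:F, w:F, x:T, y:F. ✗
t: successors {s, x, y}; [](q & p) there: s:F, x:T, y:F. ✗
u: successors {t, u, x}; [](q & p) there: t:F, u:F, x:T. ✗
v: successors {s, t, v, w}; [](q & p) there: s:F, t:F, v:F, w:F. ✗
w: successors {s, u}; [](q & p) there: s:F, u:F. ✗
x: no successors, so [][](q & p) holds vacuously. ✓
y: successors {w, y}; [](q & p) there: w:F, y:F. ✗
Satisfying worlds: {x}.
So [][](q & p) fails at the other 6 worlds.

6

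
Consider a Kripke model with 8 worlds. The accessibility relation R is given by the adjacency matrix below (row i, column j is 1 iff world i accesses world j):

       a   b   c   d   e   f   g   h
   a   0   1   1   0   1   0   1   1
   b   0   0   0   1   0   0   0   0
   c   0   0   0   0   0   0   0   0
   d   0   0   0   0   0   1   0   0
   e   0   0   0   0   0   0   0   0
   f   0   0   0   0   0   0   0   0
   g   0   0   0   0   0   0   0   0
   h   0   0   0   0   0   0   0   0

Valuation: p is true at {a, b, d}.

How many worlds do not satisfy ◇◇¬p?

a: successors {b, c, e, g, h}; ◇¬p there: b:F, c:F, e:F, g:F, h:F. ✗
b: successors {d}; ◇¬p there: d:T. ✓
c: no successors, so ◇◇¬p fails. ✗
d: successors {f}; ◇¬p there: f:F. ✗
e: no successors, so ◇◇¬p fails. ✗
f: no successors, so ◇◇¬p fails. ✗
g: no successors, so ◇◇¬p fails. ✗
h: no successors, so ◇◇¬p fails. ✗
Satisfying worlds: {b}.
So ◇◇¬p fails at the other 7 worlds.

7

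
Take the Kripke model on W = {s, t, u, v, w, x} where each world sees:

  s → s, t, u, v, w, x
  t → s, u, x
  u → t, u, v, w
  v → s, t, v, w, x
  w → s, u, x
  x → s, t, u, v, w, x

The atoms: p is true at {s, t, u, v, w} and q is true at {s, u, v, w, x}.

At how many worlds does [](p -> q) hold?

2

s: successors {s, t, u, v, w, x}; p -> q there: s:T, t:F, u:T, v:T, w:T, x:T. ✗
t: successors {s, u, x}; p -> q there: s:T, u:T, x:T. ✓
u: successors {t, u, v, w}; p -> q there: t:F, u:T, v:T, w:T. ✗
v: successors {s, t, v, w, x}; p -> q there: s:T, t:F, v:T, w:T, x:T. ✗
w: successors {s, u, x}; p -> q there: s:T, u:T, x:T. ✓
x: successors {s, t, u, v, w, x}; p -> q there: s:T, t:F, u:T, v:T, w:T, x:T. ✗
Satisfying worlds: {t, w}.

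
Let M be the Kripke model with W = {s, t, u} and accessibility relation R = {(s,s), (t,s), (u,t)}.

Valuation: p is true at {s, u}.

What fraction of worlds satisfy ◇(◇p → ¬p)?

1/3

s: successors {s}; ◇p → ¬p there: s:F. ✗
t: successors {s}; ◇p → ¬p there: s:F. ✗
u: successors {t}; ◇p → ¬p there: t:T. ✓
That's 1 of 3 worlds, so 1/3.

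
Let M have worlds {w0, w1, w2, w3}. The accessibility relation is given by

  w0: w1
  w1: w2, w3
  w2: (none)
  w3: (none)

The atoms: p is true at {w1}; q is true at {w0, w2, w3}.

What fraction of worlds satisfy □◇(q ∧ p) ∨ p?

3/4

w0: □◇(q ∧ p) is F, p is F. ✗
w1: □◇(q ∧ p) is F, p is T. ✓
w2: □◇(q ∧ p) is T, p is F. ✓
w3: □◇(q ∧ p) is T, p is F. ✓
That's 3 of 4 worlds, so 3/4.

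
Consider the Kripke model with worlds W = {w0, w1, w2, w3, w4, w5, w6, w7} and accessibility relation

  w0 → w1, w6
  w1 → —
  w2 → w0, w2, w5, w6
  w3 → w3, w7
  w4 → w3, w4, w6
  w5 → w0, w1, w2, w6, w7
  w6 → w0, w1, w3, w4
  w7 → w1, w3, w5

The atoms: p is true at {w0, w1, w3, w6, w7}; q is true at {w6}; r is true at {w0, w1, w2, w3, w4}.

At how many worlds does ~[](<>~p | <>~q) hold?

w0: [](<>~p | <>~q) is F. ✓
w1: [](<>~p | <>~q) is T. ✗
w2: [](<>~p | <>~q) is T. ✗
w3: [](<>~p | <>~q) is T. ✗
w4: [](<>~p | <>~q) is T. ✗
w5: [](<>~p | <>~q) is F. ✓
w6: [](<>~p | <>~q) is F. ✓
w7: [](<>~p | <>~q) is F. ✓
Satisfying worlds: {w0, w5, w6, w7}.

4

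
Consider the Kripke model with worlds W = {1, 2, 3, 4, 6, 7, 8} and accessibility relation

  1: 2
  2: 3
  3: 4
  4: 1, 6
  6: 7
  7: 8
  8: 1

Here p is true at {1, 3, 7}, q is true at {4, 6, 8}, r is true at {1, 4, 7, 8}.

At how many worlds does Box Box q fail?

1: successors {2}; Box q there: 2:F. ✗
2: successors {3}; Box q there: 3:T. ✓
3: successors {4}; Box q there: 4:F. ✗
4: successors {1, 6}; Box q there: 1:F, 6:F. ✗
6: successors {7}; Box q there: 7:T. ✓
7: successors {8}; Box q there: 8:F. ✗
8: successors {1}; Box q there: 1:F. ✗
Satisfying worlds: {2, 6}.
So Box Box q fails at the other 5 worlds.

5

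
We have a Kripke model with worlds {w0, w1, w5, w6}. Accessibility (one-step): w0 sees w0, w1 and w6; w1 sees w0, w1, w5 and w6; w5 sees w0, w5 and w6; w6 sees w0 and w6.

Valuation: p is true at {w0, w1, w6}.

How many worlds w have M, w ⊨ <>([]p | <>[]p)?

4

w0: successors {w0, w1, w6}; []p | <>[]p there: w0:T, w1:T, w6:T. ✓
w1: successors {w0, w1, w5, w6}; []p | <>[]p there: w0:T, w1:T, w5:T, w6:T. ✓
w5: successors {w0, w5, w6}; []p | <>[]p there: w0:T, w5:T, w6:T. ✓
w6: successors {w0, w6}; []p | <>[]p there: w0:T, w6:T. ✓
Satisfying worlds: {w0, w1, w5, w6}.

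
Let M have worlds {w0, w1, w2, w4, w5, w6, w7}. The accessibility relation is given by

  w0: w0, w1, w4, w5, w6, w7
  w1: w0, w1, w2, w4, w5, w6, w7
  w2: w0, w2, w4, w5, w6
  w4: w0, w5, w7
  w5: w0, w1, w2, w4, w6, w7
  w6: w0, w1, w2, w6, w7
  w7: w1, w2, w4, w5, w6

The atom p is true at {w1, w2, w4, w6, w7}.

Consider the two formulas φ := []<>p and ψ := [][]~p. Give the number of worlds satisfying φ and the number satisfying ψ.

For []<>p:
w0: successors {w0, w1, w4, w5, w6, w7}; <>p there: w0:T, w1:T, w4:T, w5:T, w6:T, w7:T. ✓
w1: successors {w0, w1, w2, w4, w5, w6, w7}; <>p there: w0:T, w1:T, w2:T, w4:T, w5:T, w6:T, w7:T. ✓
w2: successors {w0, w2, w4, w5, w6}; <>p there: w0:T, w2:T, w4:T, w5:T, w6:T. ✓
w4: successors {w0, w5, w7}; <>p there: w0:T, w5:T, w7:T. ✓
w5: successors {w0, w1, w2, w4, w6, w7}; <>p there: w0:T, w1:T, w2:T, w4:T, w6:T, w7:T. ✓
w6: successors {w0, w1, w2, w6, w7}; <>p there: w0:T, w1:T, w2:T, w6:T, w7:T. ✓
w7: successors {w1, w2, w4, w5, w6}; <>p there: w1:T, w2:T, w4:T, w5:T, w6:T. ✓
— 7 worlds.
For [][]~p:
w0: successors {w0, w1, w4, w5, w6, w7}; []~p there: w0:F, w1:F, w4:F, w5:F, w6:F, w7:F. ✗
w1: successors {w0, w1, w2, w4, w5, w6, w7}; []~p there: w0:F, w1:F, w2:F, w4:F, w5:F, w6:F, w7:F. ✗
w2: successors {w0, w2, w4, w5, w6}; []~p there: w0:F, w2:F, w4:F, w5:F, w6:F. ✗
w4: successors {w0, w5, w7}; []~p there: w0:F, w5:F, w7:F. ✗
w5: successors {w0, w1, w2, w4, w6, w7}; []~p there: w0:F, w1:F, w2:F, w4:F, w6:F, w7:F. ✗
w6: successors {w0, w1, w2, w6, w7}; []~p there: w0:F, w1:F, w2:F, w6:F, w7:F. ✗
w7: successors {w1, w2, w4, w5, w6}; []~p there: w1:F, w2:F, w4:F, w5:F, w6:F. ✗
— 0 worlds.

7 and 0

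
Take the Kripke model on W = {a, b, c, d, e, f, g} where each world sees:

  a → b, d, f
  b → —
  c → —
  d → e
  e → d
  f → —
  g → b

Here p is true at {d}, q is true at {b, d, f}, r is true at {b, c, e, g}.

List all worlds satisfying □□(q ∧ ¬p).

a: successors {b, d, f}; □(q ∧ ¬p) there: b:T, d:F, f:T. ✗
b: no successors, so □□(q ∧ ¬p) holds vacuously. ✓
c: no successors, so □□(q ∧ ¬p) holds vacuously. ✓
d: successors {e}; □(q ∧ ¬p) there: e:F. ✗
e: successors {d}; □(q ∧ ¬p) there: d:F. ✗
f: no successors, so □□(q ∧ ¬p) holds vacuously. ✓
g: successors {b}; □(q ∧ ¬p) there: b:T. ✓

{b, c, f, g}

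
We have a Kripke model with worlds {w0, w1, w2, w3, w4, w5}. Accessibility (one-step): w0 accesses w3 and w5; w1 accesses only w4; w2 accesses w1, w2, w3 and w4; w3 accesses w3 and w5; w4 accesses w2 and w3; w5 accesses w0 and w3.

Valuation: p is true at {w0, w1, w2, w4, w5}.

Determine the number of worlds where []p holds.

w0: successors {w3, w5}; p there: w3:F, w5:T. ✗
w1: successors {w4}; p there: w4:T. ✓
w2: successors {w1, w2, w3, w4}; p there: w1:T, w2:T, w3:F, w4:T. ✗
w3: successors {w3, w5}; p there: w3:F, w5:T. ✗
w4: successors {w2, w3}; p there: w2:T, w3:F. ✗
w5: successors {w0, w3}; p there: w0:T, w3:F. ✗
Satisfying worlds: {w1}.

1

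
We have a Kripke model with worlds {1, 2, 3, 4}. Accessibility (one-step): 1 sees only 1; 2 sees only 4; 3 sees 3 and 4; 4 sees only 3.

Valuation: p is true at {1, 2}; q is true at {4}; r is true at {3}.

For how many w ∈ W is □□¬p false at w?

1

1: successors {1}; □¬p there: 1:F. ✗
2: successors {4}; □¬p there: 4:T. ✓
3: successors {3, 4}; □¬p there: 3:T, 4:T. ✓
4: successors {3}; □¬p there: 3:T. ✓
Satisfying worlds: {2, 3, 4}.
So □□¬p fails at the other 1 world.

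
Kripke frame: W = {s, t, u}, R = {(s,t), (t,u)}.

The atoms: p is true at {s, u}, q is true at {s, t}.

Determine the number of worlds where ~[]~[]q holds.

1

s: []~[]q is T. ✗
t: []~[]q is F. ✓
u: []~[]q is T. ✗
Satisfying worlds: {t}.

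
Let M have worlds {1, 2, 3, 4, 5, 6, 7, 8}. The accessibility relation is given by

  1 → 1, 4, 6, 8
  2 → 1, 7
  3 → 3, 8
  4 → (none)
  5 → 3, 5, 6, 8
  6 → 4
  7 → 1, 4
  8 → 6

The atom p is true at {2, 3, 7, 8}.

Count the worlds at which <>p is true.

4

1: successors {1, 4, 6, 8}; p there: 1:F, 4:F, 6:F, 8:T. ✓
2: successors {1, 7}; p there: 1:F, 7:T. ✓
3: successors {3, 8}; p there: 3:T, 8:T. ✓
4: no successors, so <>p fails. ✗
5: successors {3, 5, 6, 8}; p there: 3:T, 5:F, 6:F, 8:T. ✓
6: successors {4}; p there: 4:F. ✗
7: successors {1, 4}; p there: 1:F, 4:F. ✗
8: successors {6}; p there: 6:F. ✗
Satisfying worlds: {1, 2, 3, 5}.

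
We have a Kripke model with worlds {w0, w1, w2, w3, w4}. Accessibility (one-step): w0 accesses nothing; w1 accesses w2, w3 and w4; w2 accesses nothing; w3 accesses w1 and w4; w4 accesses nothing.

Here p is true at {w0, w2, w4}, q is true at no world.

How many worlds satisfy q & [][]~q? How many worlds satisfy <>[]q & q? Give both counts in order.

For q & [][]~q:
w0: q is F, [][]~q is T. ✗
w1: q is F, [][]~q is T. ✗
w2: q is F, [][]~q is T. ✗
w3: q is F, [][]~q is T. ✗
w4: q is F, [][]~q is T. ✗
— 0 worlds.
For <>[]q & q:
w0: <>[]q is F, q is F. ✗
w1: <>[]q is T, q is F. ✗
w2: <>[]q is F, q is F. ✗
w3: <>[]q is T, q is F. ✗
w4: <>[]q is F, q is F. ✗
— 0 worlds.

0 and 0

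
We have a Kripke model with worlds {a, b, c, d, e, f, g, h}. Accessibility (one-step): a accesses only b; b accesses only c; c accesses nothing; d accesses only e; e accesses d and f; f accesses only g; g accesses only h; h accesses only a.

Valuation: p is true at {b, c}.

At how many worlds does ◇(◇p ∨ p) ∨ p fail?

4

a: ◇(◇p ∨ p) is T, p is F. ✓
b: ◇(◇p ∨ p) is T, p is T. ✓
c: ◇(◇p ∨ p) is F, p is T. ✓
d: ◇(◇p ∨ p) is F, p is F. ✗
e: ◇(◇p ∨ p) is F, p is F. ✗
f: ◇(◇p ∨ p) is F, p is F. ✗
g: ◇(◇p ∨ p) is F, p is F. ✗
h: ◇(◇p ∨ p) is T, p is F. ✓
Satisfying worlds: {a, b, c, h}.
So ◇(◇p ∨ p) ∨ p fails at the other 4 worlds.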